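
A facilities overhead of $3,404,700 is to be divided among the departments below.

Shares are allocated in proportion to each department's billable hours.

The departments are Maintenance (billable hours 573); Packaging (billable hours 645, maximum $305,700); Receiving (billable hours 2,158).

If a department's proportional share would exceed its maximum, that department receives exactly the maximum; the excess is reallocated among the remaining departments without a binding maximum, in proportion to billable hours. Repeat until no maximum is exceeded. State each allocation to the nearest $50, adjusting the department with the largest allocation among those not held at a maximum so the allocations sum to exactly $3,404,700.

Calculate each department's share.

Maintenance: $650,200 | Packaging: $305,700 | Receiving: $2,448,800

Billable hours total: 3,376.
Proportional shares (ignoring caps): Maintenance 577,871.18; Packaging 650,483.26; Receiving 2,176,345.56.
Capped: Packaging ($305,700); balance $3,099,000 reallocated over remaining billable hours 2,731.
Redistributed shares: Maintenance 650,211.28 → $650,200; Receiving 2,448,788.72 → $2,448,800.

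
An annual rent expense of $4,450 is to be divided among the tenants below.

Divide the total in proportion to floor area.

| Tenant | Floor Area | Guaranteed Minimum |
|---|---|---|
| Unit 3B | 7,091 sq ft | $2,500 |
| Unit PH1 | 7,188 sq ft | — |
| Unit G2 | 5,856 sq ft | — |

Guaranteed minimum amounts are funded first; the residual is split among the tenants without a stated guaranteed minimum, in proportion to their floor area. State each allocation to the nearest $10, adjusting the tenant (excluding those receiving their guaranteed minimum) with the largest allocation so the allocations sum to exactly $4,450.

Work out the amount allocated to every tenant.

Guaranteed amounts: Unit 3B $2,500. Residual $1,950.
Residual split over remaining floor area 13,044: Unit PH1 1,074.56 → $1,070; Unit G2 875.44 → $880.

Unit 3B: $2,500; Unit PH1: $1,070; Unit G2: $880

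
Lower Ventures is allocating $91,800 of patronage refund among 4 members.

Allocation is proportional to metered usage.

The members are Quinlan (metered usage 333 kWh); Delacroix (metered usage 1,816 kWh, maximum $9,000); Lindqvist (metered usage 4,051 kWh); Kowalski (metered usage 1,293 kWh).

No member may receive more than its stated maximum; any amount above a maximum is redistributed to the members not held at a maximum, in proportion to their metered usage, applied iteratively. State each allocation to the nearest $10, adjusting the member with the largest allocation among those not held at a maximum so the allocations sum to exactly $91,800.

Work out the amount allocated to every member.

Quinlan: $4,860 | Delacroix: $9,000 | Lindqvist: $59,080 | Kowalski: $18,860

Total metered usage = 7,493.
Proportional shares (ignoring caps): Quinlan 4,079.73; Delacroix 22,248.61; Lindqvist 49,630.56; Kowalski 15,841.11.
Held at cap: Delacroix ($9,000); residual $82,800 reallocated over remaining metered usage 5,677.
Remaining shares: Quinlan 4,856.86 → $4,860; Lindqvist 59,084.52 → $59,080; Kowalski 18,858.62 → $18,860.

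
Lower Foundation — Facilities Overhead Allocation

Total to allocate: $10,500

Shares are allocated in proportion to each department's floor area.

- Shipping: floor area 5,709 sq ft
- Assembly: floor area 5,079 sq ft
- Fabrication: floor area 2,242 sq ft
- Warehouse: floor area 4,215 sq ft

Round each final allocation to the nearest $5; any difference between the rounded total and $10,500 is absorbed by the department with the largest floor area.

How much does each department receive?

Total floor area = 17,245.
Raw shares: Shipping 5,709/17,245 × $10,500 = 3,476.05; Assembly 5,079/17,245 × $10,500 = 3,092.46; Fabrication 2,242/17,245 × $10,500 = 1,365.09; Warehouse 4,215/17,245 × $10,500 = 2,566.40.
At nearest $5: Shipping $3,475; Assembly $3,090; Fabrication $1,365; Warehouse $2,565. Sum = $10,495.
Difference $10,500 − $10,495 = +$5 applied to largest floor area (Shipping): Shipping becomes $3,480.

Shipping: $3,480; Assembly: $3,090; Fabrication: $1,365; Warehouse: $2,565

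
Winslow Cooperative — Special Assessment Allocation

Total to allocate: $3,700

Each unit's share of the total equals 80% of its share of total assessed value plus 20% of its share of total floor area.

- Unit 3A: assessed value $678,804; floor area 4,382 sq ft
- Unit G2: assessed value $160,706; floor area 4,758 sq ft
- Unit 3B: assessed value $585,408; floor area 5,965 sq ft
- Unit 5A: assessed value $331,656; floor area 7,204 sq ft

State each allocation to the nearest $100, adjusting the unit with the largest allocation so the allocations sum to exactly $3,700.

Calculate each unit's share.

Unit 3A: $1,300 | Unit G2: $400 | Unit 3B: $1,200 | Unit 5A: $800

Totals — assessed value 1,756,574, floor area 22,309.
Composite weights (80% assessed value + 20% floor area): Unit 3A 0.3484; Unit G2 0.1158; Unit 3B 0.3201; Unit 5A 0.2156.
Unrounded shares: Unit 3A 1,289.20; Unit G2 428.63; Unit 3B 1,184.33; Unit 5A 797.83.
Rounded to nearest $100: Unit 3A $1,300; Unit G2 $400; Unit 3B $1,200; Unit 5A $800. Sum = $3,700.
No rounding difference to absorb.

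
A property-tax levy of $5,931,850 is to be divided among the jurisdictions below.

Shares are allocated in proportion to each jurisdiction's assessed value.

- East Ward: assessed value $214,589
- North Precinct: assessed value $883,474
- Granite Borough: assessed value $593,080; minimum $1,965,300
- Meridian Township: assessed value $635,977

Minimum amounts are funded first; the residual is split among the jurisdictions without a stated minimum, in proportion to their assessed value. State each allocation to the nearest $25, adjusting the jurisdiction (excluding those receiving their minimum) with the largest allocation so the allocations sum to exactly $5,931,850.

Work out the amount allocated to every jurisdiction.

Guaranteed amounts: Granite Borough $1,965,300. Balance $3,966,550.
Balance split over remaining assessed value 1,734,040: East Ward 490,864.11 → $490,875; North Precinct 2,020,912.89 → $2,020,925; Meridian Township 1,454,773.00 → $1,454,775.
Rounding difference −$25 applied to North Precinct → $2,020,900.

East Ward: $490,875; North Precinct: $2,020,900; Granite Borough: $1,965,300; Meridian Township: $1,454,775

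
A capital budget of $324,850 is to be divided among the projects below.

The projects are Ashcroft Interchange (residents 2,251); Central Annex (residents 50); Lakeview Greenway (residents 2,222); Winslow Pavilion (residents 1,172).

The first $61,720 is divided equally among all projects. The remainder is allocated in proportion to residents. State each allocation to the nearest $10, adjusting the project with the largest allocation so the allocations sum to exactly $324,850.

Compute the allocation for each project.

$61,720 shared equally gives $15,430 per project.
Remainder $263,130 by residents (total 5,695): Ashcroft Interchange 104,004.50 → $104,000; Central Annex 2,310.18 → $2,310; Lakeview Greenway 102,664.59 → $102,660; Winslow Pavilion 54,150.72 → $54,150.
Rounding difference +$10 on remainder applied to Ashcroft Interchange.
Totals: Ashcroft Interchange $15,430 + $104,010 = $119,440; Central Annex $15,430 + $2,310 = $17,740; Lakeview Greenway $15,430 + $102,660 = $118,090; Winslow Pavilion $15,430 + $54,150 = $69,580.

Ashcroft Interchange: $119,440 · Central Annex: $17,740 · Lakeview Greenway: $118,090 · Winslow Pavilion: $69,580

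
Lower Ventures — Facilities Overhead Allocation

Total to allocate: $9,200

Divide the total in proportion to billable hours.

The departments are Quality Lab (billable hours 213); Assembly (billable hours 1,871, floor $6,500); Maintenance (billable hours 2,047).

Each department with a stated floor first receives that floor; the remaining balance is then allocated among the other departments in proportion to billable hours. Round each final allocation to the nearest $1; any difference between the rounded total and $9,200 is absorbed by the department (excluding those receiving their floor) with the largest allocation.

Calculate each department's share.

Fund the minimums — Assembly $6,500. Residual $2,700.
Residual split over remaining billable hours 2,260: Quality Lab 254.47 → $254; Maintenance 2,445.53 → $2,446.

Quality Lab: $254 | Assembly: $6,500 | Maintenance: $2,446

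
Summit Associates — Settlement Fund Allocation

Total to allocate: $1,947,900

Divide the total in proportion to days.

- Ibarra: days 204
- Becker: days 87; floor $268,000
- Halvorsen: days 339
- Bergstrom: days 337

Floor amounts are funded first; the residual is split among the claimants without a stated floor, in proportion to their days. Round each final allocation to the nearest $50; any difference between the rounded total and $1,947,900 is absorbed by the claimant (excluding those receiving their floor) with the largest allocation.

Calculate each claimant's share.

Ibarra: $389,450 · Becker: $268,000 · Halvorsen: $647,100 · Bergstrom: $643,350

Minimums first: Becker $268,000. Balance $1,679,900.
Balance split over remaining days 880: Ibarra 389,431.36 → $389,450; Halvorsen 647,143.30 → $647,150; Bergstrom 643,325.34 → $643,350.
Rounding difference −$50 applied to Halvorsen → $647,100.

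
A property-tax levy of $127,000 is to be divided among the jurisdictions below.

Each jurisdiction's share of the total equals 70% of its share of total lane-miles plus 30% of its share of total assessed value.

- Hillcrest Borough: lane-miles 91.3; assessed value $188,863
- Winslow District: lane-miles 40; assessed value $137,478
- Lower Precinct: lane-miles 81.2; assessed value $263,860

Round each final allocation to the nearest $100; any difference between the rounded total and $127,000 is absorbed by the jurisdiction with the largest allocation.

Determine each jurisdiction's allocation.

Hillcrest Borough: $50,400; Winslow District: $25,600; Lower Precinct: $51,000

Totals — lane-miles 212.5, assessed value 590,201.
Blended shares (70% lane-miles + 30% assessed value): Hillcrest Borough 0.3968; Winslow District 0.2016; Lower Precinct 0.4016.
Unrounded shares: Hillcrest Borough 50,387.54; Winslow District 25,608.91; Lower Precinct 51,003.55.
Rounded to nearest $100: Hillcrest Borough $50,400; Winslow District $25,600; Lower Precinct $51,000. Sum = $127,000.
Sum already equals the total — no adjustment.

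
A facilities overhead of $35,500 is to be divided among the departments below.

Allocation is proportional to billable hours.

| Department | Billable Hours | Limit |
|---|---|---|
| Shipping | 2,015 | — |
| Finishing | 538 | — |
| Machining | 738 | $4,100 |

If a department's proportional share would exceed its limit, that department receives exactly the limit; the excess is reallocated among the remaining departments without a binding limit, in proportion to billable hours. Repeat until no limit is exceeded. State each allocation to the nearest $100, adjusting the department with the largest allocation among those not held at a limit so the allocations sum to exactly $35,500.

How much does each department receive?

Combined billable hours = 3,291.
Unconstrained shares: Shipping 21,735.79; Finishing 5,803.40; Machining 7,960.80.
Cap binds for Machining ($4,100); balance $31,400 reallocated over remaining billable hours 2,553.
Shares after redistribution: Shipping 24,783.00 → $24,800; Finishing 6,617.00 → $6,600.

Shipping: $24,800; Finishing: $6,600; Machining: $4,100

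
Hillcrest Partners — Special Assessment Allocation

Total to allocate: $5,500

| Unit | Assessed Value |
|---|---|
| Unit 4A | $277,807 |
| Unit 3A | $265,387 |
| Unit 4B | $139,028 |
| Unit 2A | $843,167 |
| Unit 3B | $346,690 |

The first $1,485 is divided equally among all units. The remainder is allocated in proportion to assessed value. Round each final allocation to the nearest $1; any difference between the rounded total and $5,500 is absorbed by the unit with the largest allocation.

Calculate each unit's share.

$1,485 shared equally gives $297 per unit.
Remainder $4,015 by assessed value (total 1,872,079): Unit 4A 595.81 → $596; Unit 3A 569.17 → $569; Unit 4B 298.17 → $298; Unit 2A 1,808.32 → $1,808; Unit 3B 743.54 → $744.
Totals: Unit 4A $297 + $596 = $893; Unit 3A $297 + $569 = $866; Unit 4B $297 + $298 = $595; Unit 2A $297 + $1,808 = $2,105; Unit 3B $297 + $744 = $1,041.

Unit 4A: $893 | Unit 3A: $866 | Unit 4B: $595 | Unit 2A: $2,105 | Unit 3B: $1,041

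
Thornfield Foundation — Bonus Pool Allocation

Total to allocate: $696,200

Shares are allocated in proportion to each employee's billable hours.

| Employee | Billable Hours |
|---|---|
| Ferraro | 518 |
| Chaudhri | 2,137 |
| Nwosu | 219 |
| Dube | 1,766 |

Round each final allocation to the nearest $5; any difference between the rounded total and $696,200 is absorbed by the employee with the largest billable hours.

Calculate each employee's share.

Ferraro: $77,720 | Chaudhri: $320,645 | Nwosu: $32,860 | Dube: $264,975

Billable hours total: 4,640.
Unrounded shares: Ferraro 518/4,640 × $696,200 = 77,722.33; Chaudhri 2,137/4,640 × $696,200 = 320,642.11; Nwosu 219/4,640 × $696,200 = 32,859.44; Dube 1,766/4,640 × $696,200 = 264,976.12.
After rounding ($5): Ferraro $77,720; Chaudhri $320,640; Nwosu $32,860; Dube $264,975. Sum = $696,195.
Difference $696,200 − $696,195 = +$5 applied to largest billable hours (Chaudhri): Chaudhri becomes $320,645.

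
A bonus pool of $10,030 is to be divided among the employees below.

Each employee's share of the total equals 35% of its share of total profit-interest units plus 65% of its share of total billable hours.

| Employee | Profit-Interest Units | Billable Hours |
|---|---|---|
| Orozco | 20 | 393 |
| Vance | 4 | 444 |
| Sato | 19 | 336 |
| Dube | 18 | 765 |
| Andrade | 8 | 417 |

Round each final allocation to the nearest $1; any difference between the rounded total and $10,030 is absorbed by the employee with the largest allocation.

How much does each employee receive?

Profit-interest units total 69; billable hours total 2,355.
Blended shares (35% profit-interest units + 65% billable hours): Orozco 0.2099; Vance 0.1428; Sato 0.1891; Dube 0.3025; Andrade 0.1557.
Pro-rata amounts: Orozco 2,105.504; Vance 1,432.66; Sato 1,896.83; Dube 3,033.58; Andrade 1,561.42.
At nearest $1: Orozco $2,106; Vance $1,433; Sato $1,897; Dube $3,034; Andrade $1,561. Sum = $10,031.
Difference $10,030 − $10,031 = −$1 applied to largest allocation (Dube): Dube becomes $3,033.

Orozco: $2,106; Vance: $1,433; Sato: $1,897; Dube: $3,033; Andrade: $1,561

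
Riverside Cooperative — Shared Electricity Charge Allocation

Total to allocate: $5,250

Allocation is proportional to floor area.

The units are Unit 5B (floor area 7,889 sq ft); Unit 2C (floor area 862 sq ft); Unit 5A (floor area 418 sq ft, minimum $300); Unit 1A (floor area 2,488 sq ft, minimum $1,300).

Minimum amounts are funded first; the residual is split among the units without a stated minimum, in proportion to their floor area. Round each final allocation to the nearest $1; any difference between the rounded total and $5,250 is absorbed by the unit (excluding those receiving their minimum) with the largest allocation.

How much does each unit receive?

Unit 5B: $3,290 · Unit 2C: $360 · Unit 5A: $300 · Unit 1A: $1,300

Guaranteed amounts: Unit 5A $300; Unit 1A $1,300. Remaining pool $3,650.
Remaining pool split over remaining floor area 8,751: Unit 5B 3,290.46 → $3,290; Unit 2C 359.54 → $360.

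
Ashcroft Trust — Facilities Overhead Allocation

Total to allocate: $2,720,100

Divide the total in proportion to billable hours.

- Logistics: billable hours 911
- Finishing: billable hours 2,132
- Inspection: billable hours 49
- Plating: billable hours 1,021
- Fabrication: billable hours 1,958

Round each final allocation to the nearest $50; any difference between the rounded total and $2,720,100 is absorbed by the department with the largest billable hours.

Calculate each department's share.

Logistics: $408,150 | Finishing: $955,250 | Inspection: $21,950 | Plating: $457,450 | Fabrication: $877,300

Sum of billable hours: 911 + 2,132 + 49 + 1,021 + 1,958 = 6,071.
Proportional shares: Logistics 408,171.82; Finishing 955,238.54; Inspection 21,954.36; Plating 457,457.11; Fabrication 877,278.17.
Rounded to nearest $50: Logistics $408,150; Finishing $955,250; Inspection $21,950; Plating $457,450; Fabrication $877,300. Sum = $2,720,100.
Sum already equals the total — no adjustment.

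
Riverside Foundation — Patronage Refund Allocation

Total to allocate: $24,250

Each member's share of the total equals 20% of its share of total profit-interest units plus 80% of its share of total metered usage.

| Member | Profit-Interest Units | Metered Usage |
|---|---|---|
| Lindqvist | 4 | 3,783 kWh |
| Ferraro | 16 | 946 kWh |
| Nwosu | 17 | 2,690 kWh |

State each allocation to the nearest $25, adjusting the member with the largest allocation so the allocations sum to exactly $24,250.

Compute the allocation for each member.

Lindqvist: $10,425 · Ferraro: $4,575 · Nwosu: $9,250

Profit-interest units total 37; metered usage total 7,419.
Combined weights (20% profit-interest units + 80% metered usage): Lindqvist 0.4295; Ferraro 0.1885; Nwosu 0.3820.
Pro-rata amounts: Lindqvist 10,416.52; Ferraro 4,571.00; Nwosu 9,262.48.
Rounded to nearest $25: Lindqvist $10,425; Ferraro $4,575; Nwosu $9,250. Sum = $24,250.
Rounded total matches; no reconciliation needed.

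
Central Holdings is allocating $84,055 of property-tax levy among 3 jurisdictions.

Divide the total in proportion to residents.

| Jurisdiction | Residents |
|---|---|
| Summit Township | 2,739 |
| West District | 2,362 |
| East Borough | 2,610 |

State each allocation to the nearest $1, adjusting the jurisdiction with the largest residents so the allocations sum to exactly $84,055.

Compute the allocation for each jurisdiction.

Residents total: 2,739 + 2,362 + 2,610 = 7,711.
Raw shares: Summit Township 29,856.91; West District 25,747.36; East Borough 28,450.73.
Rounded to nearest $1: Summit Township $29,857; West District $25,747; East Borough $28,451. Sum = $84,055.
No rounding difference to absorb.

Summit Township: $29,857; West District: $25,747; East Borough: $28,451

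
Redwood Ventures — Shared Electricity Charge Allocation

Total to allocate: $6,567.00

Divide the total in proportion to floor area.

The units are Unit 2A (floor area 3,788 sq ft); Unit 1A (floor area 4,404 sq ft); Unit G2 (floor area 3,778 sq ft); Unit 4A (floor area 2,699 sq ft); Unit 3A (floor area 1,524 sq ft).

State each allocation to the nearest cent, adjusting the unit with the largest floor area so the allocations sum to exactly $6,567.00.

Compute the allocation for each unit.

Unit 2A: $1,536.21; Unit 1A: $1,786.02; Unit G2: $1,532.15; Unit 4A: $1,094.57; Unit 3A: $618.05

Total floor area = 3,788 + 4,404 + 3,778 + 2,699 + 1,524 = 16,193.
Raw shares: Unit 2A 1,536.2068; Unit 1A 1,786.0228; Unit G2 1,532.1513; Unit 4A 1,094.5676; Unit 3A 618.0515.
At nearest cent: Unit 2A $1,536.21; Unit 1A $1,786.02; Unit G2 $1,532.15; Unit 4A $1,094.57; Unit 3A $618.05. Sum = $6,567.00.
No rounding difference to absorb.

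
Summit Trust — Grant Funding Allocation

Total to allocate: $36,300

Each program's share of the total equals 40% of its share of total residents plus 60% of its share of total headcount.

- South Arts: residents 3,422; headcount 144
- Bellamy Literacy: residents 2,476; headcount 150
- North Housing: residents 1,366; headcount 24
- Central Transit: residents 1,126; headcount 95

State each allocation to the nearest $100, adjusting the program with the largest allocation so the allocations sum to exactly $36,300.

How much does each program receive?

Residents total 8,390; headcount total 413.
Blended shares (40% residents + 60% headcount): South Arts 0.3723; Bellamy Literacy 0.3360; North Housing 0.1000; Central Transit 0.1917.
Proportional shares: South Arts 13,516.22; Bellamy Literacy 12,195.46; North Housing 3,629.71; Central Transit 6,958.62.
After rounding ($100): South Arts $13,500; Bellamy Literacy $12,200; North Housing $3,600; Central Transit $7,000. Sum = $36,300.
No rounding difference to absorb.

South Arts: $13,500; Bellamy Literacy: $12,200; North Housing: $3,600; Central Transit: $7,000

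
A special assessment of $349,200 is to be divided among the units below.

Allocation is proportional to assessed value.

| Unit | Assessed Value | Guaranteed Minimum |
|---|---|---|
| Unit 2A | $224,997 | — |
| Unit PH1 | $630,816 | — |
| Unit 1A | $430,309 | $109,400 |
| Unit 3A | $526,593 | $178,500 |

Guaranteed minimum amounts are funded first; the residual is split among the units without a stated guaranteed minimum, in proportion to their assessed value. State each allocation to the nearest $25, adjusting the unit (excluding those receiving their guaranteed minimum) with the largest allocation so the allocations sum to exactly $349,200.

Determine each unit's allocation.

Fund the minimums — Unit 1A $109,400; Unit 3A $178,500. Residual $61,300.
Residual split over remaining assessed value 855,813: Unit 2A 16,116.04 → $16,125; Unit PH1 45,183.96 → $45,175.

Unit 2A: $16,125 · Unit PH1: $45,175 · Unit 1A: $109,400 · Unit 3A: $178,500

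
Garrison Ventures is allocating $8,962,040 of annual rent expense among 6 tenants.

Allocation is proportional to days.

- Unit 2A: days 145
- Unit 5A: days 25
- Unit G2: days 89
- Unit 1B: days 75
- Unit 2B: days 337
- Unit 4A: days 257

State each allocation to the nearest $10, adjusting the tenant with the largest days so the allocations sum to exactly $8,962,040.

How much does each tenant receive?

Unit 2A: $1,400,320 | Unit 5A: $241,430 | Unit G2: $859,510 | Unit 1B: $724,300 | Unit 2B: $3,254,540 | Unit 4A: $2,481,940

Combined days = 928.
Raw shares: Unit 2A 145/928 × $8,962,040 = 1,400,318.75; Unit 5A 25/928 × $8,962,040 = 241,434.27; Unit G2 89/928 × $8,962,040 = 859,505.99; Unit 1B 75/928 × $8,962,040 = 724,302.80; Unit 2B 337/928 × $8,962,040 = 3,254,533.92; Unit 4A 257/928 × $8,962,040 = 2,481,944.27.
Rounded to nearest $10: Unit 2A $1,400,320; Unit 5A $241,430; Unit G2 $859,510; Unit 1B $724,300; Unit 2B $3,254,530; Unit 4A $2,481,940. Sum = $8,962,030.
Difference $8,962,040 − $8,962,030 = +$10 applied to largest days (Unit 2B): Unit 2B becomes $3,254,540.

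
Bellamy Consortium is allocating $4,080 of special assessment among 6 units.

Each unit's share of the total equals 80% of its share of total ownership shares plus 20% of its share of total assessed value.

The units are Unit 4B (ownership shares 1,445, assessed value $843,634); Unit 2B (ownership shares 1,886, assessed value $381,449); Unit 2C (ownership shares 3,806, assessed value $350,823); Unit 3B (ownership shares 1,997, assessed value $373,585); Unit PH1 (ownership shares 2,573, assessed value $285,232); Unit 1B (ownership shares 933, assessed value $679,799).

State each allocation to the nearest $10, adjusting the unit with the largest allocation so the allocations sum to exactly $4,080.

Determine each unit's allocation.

Totals — ownership shares 12,640, assessed value 2,914,522.
Composite weights (80% ownership shares + 20% assessed value): Unit 4B 0.1493; Unit 2B 0.1455; Unit 2C 0.2650; Unit 3B 0.1520; Unit PH1 0.1824; Unit 1B 0.1057.
Proportional shares: Unit 4B 609.34; Unit 2B 593.81; Unit 2C 1,081.04; Unit 3B 620.28; Unit PH1 744.28; Unit 1B 431.25.
After rounding ($10): Unit 4B $610; Unit 2B $590; Unit 2C $1,080; Unit 3B $620; Unit PH1 $740; Unit 1B $430. Sum = $4,070.
Difference $4,080 − $4,070 = +$10 applied to largest allocation (Unit 2C): Unit 2C becomes $1,090.

Unit 4B: $610 · Unit 2B: $590 · Unit 2C: $1,090 · Unit 3B: $620 · Unit PH1: $740 · Unit 1B: $430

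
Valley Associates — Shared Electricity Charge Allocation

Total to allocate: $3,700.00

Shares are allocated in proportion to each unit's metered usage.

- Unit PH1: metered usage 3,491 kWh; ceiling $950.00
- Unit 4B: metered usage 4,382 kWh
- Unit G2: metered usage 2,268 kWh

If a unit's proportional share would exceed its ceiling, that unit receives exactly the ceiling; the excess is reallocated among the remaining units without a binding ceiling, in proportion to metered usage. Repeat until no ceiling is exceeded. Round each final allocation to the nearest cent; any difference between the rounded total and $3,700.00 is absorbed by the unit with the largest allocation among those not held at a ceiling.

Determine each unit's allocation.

Unit PH1: $950.00 · Unit 4B: $1,812.11 · Unit G2: $937.89

Sum of metered usage: 10,141.
Unconstrained shares: Unit PH1 1,273.7107; Unit 4B 1,598.7970; Unit G2 827.4924.
Held at cap: Unit PH1 ($950.00); residual $2,750.00 reallocated over remaining metered usage 6,650.
Shares after redistribution: Unit 4B 1,812.1053 → $1,812.11; Unit G2 937.8947 → $937.89.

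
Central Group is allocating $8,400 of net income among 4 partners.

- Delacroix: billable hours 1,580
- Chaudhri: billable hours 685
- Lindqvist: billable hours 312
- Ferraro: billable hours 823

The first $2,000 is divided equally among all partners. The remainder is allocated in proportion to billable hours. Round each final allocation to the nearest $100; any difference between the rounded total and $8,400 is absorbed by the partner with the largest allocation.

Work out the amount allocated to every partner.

Delacroix: $3,500 · Chaudhri: $1,800 · Lindqvist: $1,100 · Ferraro: $2,000

$2,000 shared equally gives $500 per partner.
Remainder $6,400 by billable hours (total 3,400): Delacroix 2,974.12 → $3,000; Chaudhri 1,289.41 → $1,300; Lindqvist 587.29 → $600; Ferraro 1,549.18 → $1,500.
Totals: Delacroix $500 + $3,000 = $3,500; Chaudhri $500 + $1,300 = $1,800; Lindqvist $500 + $600 = $1,100; Ferraro $500 + $1,500 = $2,000.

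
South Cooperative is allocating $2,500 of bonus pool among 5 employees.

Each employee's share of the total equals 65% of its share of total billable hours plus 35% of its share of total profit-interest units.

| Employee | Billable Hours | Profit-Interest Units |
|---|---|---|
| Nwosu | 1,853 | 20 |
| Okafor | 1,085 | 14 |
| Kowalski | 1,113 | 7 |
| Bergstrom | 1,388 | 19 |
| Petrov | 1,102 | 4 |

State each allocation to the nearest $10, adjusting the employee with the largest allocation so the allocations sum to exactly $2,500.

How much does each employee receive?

Nwosu: $740; Okafor: $460; Kowalski: $370; Bergstrom: $600; Petrov: $330

Billable hours total 6,541; profit-interest units total 64.
Combined weights (65% billable hours + 35% profit-interest units): Nwosu 0.2935; Okafor 0.1844; Kowalski 0.1489; Bergstrom 0.2418; Petrov 0.1314.
Proportional shares: Nwosu 733.78; Okafor 460.96; Kowalski 372.21; Bergstrom 604.59; Petrov 328.46.
At nearest $10: Nwosu $730; Okafor $460; Kowalski $370; Bergstrom $600; Petrov $330. Sum = $2,490.
Difference $2,500 − $2,490 = +$10 applied to largest allocation (Nwosu): Nwosu becomes $740.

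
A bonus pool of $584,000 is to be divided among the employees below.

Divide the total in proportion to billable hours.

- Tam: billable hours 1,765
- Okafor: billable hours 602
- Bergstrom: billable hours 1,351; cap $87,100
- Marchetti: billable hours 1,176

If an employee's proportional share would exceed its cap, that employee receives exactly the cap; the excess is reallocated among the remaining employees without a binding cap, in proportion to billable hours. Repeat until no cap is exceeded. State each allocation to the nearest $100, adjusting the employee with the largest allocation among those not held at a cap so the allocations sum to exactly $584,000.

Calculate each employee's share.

Combined billable hours = 4,894.
Proportional shares (ignoring caps): Tam 210,617.08; Okafor 71,836.53; Bergstrom 161,214.55; Marchetti 140,331.83.
Capped: Bergstrom ($87,100); remaining pool $496,900 reallocated over remaining billable hours 3,543.
Redistributed shares: Tam 247,538.39 → $247,500; Okafor 84,429.52 → $84,400; Marchetti 164,932.09 → $164,900.
Rounding difference +$100 applied to Tam → $247,600.

Tam: $247,600 · Okafor: $84,400 · Bergstrom: $87,100 · Marchetti: $164,900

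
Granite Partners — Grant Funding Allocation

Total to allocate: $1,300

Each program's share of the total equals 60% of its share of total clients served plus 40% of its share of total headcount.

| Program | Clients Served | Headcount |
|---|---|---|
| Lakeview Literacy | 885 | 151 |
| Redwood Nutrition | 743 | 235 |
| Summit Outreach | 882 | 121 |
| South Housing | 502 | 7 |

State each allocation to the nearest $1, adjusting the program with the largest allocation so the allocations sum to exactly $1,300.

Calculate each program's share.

Totals — clients served 3,012, headcount 514.
Composite weights (60% clients served + 40% headcount): Lakeview Literacy 0.2938; Redwood Nutrition 0.3309; Summit Outreach 0.2699; South Housing 0.1054.
Proportional shares: Lakeview Literacy 381.95; Redwood Nutrition 430.15; Summit Outreach 350.82; South Housing 137.08.
At nearest $1: Lakeview Literacy $382; Redwood Nutrition $430; Summit Outreach $351; South Housing $137. Sum = $1,300.
No rounding difference to absorb.

Lakeview Literacy: $382 · Redwood Nutrition: $430 · Summit Outreach: $351 · South Housing: $137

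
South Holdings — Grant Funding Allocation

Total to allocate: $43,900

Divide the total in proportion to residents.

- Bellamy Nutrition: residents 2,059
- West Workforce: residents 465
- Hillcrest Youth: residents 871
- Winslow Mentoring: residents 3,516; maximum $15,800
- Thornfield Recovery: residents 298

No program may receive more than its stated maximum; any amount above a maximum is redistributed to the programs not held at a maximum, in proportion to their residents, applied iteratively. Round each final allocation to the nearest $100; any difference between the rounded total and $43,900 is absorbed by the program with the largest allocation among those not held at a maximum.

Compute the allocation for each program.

Combined residents = 7,209.
Proportional shares (ignoring caps): Bellamy Nutrition 12,538.51; West Workforce 2,831.67; Hillcrest Youth 5,304.05; Winslow Mentoring 21,411.07; Thornfield Recovery 1,814.70.
Capped: Winslow Mentoring ($15,800); remaining pool $28,100 reallocated over remaining residents 3,693.
Shares after redistribution: Bellamy Nutrition 15,666.91 → $15,700; West Workforce 3,538.18 → $3,500; Hillcrest Youth 6,627.43 → $6,600; Thornfield Recovery 2,267.48 → $2,300.

Bellamy Nutrition: $15,700 | West Workforce: $3,500 | Hillcrest Youth: $6,600 | Winslow Mentoring: $15,800 | Thornfield Recovery: $2,300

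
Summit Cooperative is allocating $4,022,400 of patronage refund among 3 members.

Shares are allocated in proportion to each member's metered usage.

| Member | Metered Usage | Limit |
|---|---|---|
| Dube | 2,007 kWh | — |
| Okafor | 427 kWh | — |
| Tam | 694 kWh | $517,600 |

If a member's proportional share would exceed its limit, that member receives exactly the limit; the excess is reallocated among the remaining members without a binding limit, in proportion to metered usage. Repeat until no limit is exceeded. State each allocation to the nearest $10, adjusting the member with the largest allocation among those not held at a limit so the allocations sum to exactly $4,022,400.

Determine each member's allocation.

Combined metered usage = 3,128.
Proportional shares (ignoring caps): Dube 2,580,868.54; Okafor 549,093.61; Tam 892,437.85.
Held at cap: Tam ($517,600); balance $3,504,800 reallocated over remaining metered usage 2,434.
Remaining shares: Dube 2,889,948.07 → $2,889,950; Okafor 614,851.93 → $614,850.

Dube: $2,889,950 | Okafor: $614,850 | Tam: $517,600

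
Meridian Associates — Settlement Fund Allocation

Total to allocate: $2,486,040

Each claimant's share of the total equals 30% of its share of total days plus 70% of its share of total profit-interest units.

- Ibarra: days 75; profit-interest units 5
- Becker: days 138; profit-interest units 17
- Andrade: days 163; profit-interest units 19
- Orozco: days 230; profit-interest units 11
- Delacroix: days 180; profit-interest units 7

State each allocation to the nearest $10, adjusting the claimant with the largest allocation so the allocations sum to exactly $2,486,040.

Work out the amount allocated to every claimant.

Totals — days 786, profit-interest units 59.
Combined weights (30% days + 70% profit-interest units): Ibarra 0.0879; Becker 0.2544; Andrade 0.2876; Orozco 0.2183; Delacroix 0.1518.
Unrounded shares: Ibarra 218,642.22; Becker 632,365.72; Andrade 715,078.25; Orozco 542,689.44; Delacroix 377,264.37.
At nearest $10: Ibarra $218,640; Becker $632,370; Andrade $715,080; Orozco $542,690; Delacroix $377,260. Sum = $2,486,040.
Sum already equals the total — no adjustment.

Ibarra: $218,640 | Becker: $632,370 | Andrade: $715,080 | Orozco: $542,690 | Delacroix: $377,260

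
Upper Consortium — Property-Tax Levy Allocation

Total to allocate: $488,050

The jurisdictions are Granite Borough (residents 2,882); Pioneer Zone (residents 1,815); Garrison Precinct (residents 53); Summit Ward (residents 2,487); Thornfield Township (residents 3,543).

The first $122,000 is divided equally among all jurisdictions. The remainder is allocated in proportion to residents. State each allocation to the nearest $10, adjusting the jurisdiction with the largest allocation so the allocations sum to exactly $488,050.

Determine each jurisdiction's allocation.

Granite Borough: $122,260 · Pioneer Zone: $86,030 · Garrison Precinct: $26,200 · Summit Ward: $108,850 · Thornfield Township: $144,710

Equal tier: $122,000 ÷ 5 = $24,400 apiece.
Remainder $366,050 by residents (total 10,780): Granite Borough 97,862.35 → $97,860; Pioneer Zone 61,630.87 → $61,630; Garrison Precinct 1,799.69 → $1,800; Summit Ward 84,449.57 → $84,450; Thornfield Township 120,307.53 → $120,310.
Totals: Granite Borough $24,400 + $97,860 = $122,260; Pioneer Zone $24,400 + $61,630 = $86,030; Garrison Precinct $24,400 + $1,800 = $26,200; Summit Ward $24,400 + $84,450 = $108,850; Thornfield Township $24,400 + $120,310 = $144,710.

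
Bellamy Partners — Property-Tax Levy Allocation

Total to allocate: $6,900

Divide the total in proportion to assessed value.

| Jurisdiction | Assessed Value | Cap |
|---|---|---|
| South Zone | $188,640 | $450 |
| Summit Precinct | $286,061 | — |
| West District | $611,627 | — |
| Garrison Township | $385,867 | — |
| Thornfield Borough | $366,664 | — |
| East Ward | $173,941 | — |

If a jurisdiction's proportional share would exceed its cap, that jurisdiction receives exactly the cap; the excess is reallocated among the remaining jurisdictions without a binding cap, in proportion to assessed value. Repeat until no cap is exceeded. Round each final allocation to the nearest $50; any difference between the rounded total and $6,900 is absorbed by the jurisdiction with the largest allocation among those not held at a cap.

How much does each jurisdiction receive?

South Zone: $450 · Summit Precinct: $1,000 · West District: $2,200 · Garrison Township: $1,350 · Thornfield Borough: $1,300 · East Ward: $600

Sum of assessed value: 2,012,800.
Pro-rata shares before constraints: South Zone 646.67; Summit Precinct 980.63; West District 2,096.69; Garrison Township 1,322.78; Thornfield Borough 1,256.95; East Ward 596.28.
Cap binds for South Zone ($450); remaining pool $6,450 reallocated over remaining assessed value 1,824,160.
Redistributed shares: Summit Precinct 1,011.48 → $1,000; West District 2,162.64 → $2,150; Garrison Township 1,364.38 → $1,350; Thornfield Borough 1,296.48 → $1,300; East Ward 615.03 → $600.
Rounding difference +$50 applied to West District → $2,200.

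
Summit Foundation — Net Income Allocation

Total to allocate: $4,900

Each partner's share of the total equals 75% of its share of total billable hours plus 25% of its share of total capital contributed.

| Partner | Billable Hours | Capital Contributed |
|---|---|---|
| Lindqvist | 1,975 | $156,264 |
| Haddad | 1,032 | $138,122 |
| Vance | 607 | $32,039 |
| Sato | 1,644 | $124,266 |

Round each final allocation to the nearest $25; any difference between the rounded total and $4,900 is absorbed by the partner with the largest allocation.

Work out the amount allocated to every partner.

Totals — billable hours 5,258, capital contributed 450,691.
Composite weights (75% billable hours + 25% capital contributed): Lindqvist 0.3684; Haddad 0.2238; Vance 0.1044; Sato 0.3034.
Unrounded shares: Lindqvist 1,805.13; Haddad 1,096.72; Vance 511.34; Sato 1,486.81.
At nearest $25: Lindqvist $1,800; Haddad $1,100; Vance $500; Sato $1,475. Sum = $4,875.
Difference $4,900 − $4,875 = +$25 applied to largest allocation (Lindqvist): Lindqvist becomes $1,825.

Lindqvist: $1,825 · Haddad: $1,100 · Vance: $500 · Sato: $1,475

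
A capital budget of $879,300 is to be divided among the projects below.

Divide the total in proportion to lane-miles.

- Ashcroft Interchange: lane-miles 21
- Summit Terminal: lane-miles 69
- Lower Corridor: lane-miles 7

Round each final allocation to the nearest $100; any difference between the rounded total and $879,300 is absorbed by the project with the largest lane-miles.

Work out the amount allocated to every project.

Total lane-miles = 97.
Raw shares: Ashcroft Interchange 21/97 × $879,300 = 190,363.92; Summit Terminal 69/97 × $879,300 = 625,481.44; Lower Corridor 7/97 × $879,300 = 63,454.64.
Rounded to nearest $100: Ashcroft Interchange $190,400; Summit Terminal $625,500; Lower Corridor $63,500. Sum = $879,400.
Difference $879,300 − $879,400 = −$100 applied to largest lane-miles (Summit Terminal): Summit Terminal becomes $625,400.

Ashcroft Interchange: $190,400; Summit Terminal: $625,400; Lower Corridor: $63,500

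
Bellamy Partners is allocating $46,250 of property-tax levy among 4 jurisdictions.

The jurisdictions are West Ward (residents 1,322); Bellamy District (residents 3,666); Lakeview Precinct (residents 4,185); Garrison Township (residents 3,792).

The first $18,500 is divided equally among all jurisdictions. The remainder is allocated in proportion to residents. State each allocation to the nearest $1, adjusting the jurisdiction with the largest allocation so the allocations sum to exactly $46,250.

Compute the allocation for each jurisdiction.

Equal tier: $18,500 ÷ 4 = $4,625 apiece.
Remainder $27,750 by residents (total 12,965): West Ward 2,829.58 → $2,830; Bellamy District 7,846.63 → $7,847; Lakeview Precinct 8,957.48 → $8,957; Garrison Township 8,116.31 → $8,116.
Totals: West Ward $4,625 + $2,830 = $7,455; Bellamy District $4,625 + $7,847 = $12,472; Lakeview Precinct $4,625 + $8,957 = $13,582; Garrison Township $4,625 + $8,116 = $12,741.

West Ward: $7,455; Bellamy District: $12,472; Lakeview Precinct: $13,582; Garrison Township: $12,741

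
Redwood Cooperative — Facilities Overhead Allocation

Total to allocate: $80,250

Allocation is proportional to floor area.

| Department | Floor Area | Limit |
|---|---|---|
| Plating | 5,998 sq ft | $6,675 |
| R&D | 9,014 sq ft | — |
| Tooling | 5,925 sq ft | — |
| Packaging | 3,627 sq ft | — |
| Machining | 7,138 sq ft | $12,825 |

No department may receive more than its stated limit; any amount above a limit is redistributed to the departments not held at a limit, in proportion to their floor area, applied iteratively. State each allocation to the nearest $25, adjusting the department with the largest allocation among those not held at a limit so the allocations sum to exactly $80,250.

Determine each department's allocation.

Plating: $6,675; R&D: $29,500; Tooling: $19,375; Packaging: $11,875; Machining: $12,825

Sum of floor area: 31,702.
Unconstrained shares: Plating 15,183.25; R&D 22,817.91; Tooling 14,998.46; Packaging 9,181.34; Machining 18,069.03.
Cap binds for Plating ($6,675), Machining ($12,825); remaining pool $60,750 reallocated over remaining floor area 18,566.
Redistributed shares: R&D 29,494.80 → $29,500; Tooling 19,387.25 → $19,375; Packaging 11,867.94 → $11,875.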